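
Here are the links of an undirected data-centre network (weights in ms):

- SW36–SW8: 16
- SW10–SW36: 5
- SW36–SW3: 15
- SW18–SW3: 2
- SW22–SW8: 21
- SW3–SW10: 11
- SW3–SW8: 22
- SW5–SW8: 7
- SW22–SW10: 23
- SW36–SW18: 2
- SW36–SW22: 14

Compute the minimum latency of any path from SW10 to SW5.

Compare a few routes:
SW10 → SW36 → SW18 → SW3 → SW8 → SW5: 5+2+2+22+7 = 38
SW10 → SW36 → SW8 → SW5: 5+16+7 = 28
SW10 → SW3 → SW18 → SW36 → SW8 → SW5: 11+2+2+16+7 = 38
SW10 → SW3 → SW8 → SW5: 11+22+7 = 40
The minimum is 28 ms via SW10 → SW36 → SW8 → SW5.

28 ms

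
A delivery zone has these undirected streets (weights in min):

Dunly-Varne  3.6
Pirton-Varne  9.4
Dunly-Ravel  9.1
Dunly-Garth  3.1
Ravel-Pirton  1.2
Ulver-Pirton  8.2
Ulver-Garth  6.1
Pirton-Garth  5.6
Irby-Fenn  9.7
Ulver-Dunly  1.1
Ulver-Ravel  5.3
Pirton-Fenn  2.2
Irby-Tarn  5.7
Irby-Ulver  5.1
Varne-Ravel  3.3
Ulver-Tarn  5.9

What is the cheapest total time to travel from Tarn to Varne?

10.6 min

Shortest distances from Tarn:
Tarn: 0
Irby: 5.7  (via Tarn)
Ulver: 5.9  (via Tarn)
Dunly: 7  (via Ulver)
Garth: 10.1  (via Dunly)
Varne: 10.6  (via Dunly)
Shortest route: Tarn–Ulver–Dunly–Varne = 10.6 min.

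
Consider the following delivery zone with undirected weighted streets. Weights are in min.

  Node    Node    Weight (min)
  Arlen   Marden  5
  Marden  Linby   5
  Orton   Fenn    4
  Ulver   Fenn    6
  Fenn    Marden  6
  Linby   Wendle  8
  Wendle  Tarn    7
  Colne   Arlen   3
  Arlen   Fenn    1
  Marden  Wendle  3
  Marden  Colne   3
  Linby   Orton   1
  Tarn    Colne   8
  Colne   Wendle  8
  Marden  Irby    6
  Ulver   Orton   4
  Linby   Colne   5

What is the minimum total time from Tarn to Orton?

Compare a few routes:
Tarn–Wendle–Marden–Linby–Orton: 7+3+5+1 = 16
Tarn–Colne–Linby–Orton: 8+5+1 = 14
Tarn–Colne–Arlen–Fenn–Orton: 8+3+1+4 = 16
The minimum is 14 min via Tarn–Colne–Linby–Orton.

14 min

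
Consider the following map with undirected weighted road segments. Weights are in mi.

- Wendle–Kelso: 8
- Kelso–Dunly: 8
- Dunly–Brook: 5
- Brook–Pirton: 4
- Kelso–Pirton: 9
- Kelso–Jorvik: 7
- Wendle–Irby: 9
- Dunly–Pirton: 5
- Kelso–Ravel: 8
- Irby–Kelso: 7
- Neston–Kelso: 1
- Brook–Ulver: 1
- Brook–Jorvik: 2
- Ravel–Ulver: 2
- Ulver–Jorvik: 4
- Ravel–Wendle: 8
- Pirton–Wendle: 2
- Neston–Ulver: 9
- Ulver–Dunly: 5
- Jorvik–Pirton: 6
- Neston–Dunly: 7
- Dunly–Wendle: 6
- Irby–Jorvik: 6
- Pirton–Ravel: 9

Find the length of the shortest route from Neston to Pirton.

Settle nodes by increasing distance from Neston:
Neston: 0
Kelso: 1  (via Neston)
Dunly: 7  (via Neston)
Irby: 8  (via Kelso)
Jorvik: 8  (via Kelso)
Ravel: 9  (via Kelso)
Ulver: 9  (via Neston)
Wendle: 9  (via Kelso)
Brook: 10  (via Jorvik)
Pirton: 10  (via Kelso)
Shortest route: Neston–Kelso–Pirton = 10 mi.

10 mi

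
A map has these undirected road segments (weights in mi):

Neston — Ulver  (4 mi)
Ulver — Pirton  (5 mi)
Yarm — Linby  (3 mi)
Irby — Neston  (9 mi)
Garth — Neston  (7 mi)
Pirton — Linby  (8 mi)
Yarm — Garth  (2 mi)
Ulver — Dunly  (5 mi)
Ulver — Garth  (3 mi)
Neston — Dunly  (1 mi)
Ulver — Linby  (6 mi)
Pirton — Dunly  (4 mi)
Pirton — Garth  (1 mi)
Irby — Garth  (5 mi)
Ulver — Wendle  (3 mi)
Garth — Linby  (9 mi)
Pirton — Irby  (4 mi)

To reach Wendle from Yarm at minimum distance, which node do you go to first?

Enumerating some paths:
Yarm–Garth–Pirton–Ulver–Wendle: 2+1+5+3 = 11
Yarm–Linby–Ulver–Wendle: 3+6+3 = 12
Yarm–Garth–Pirton–Dunly–Neston–Ulver–Wendle: 2+1+4+1+4+3 = 15
Yarm–Garth–Ulver–Wendle: 2+3+3 = 8
Cheapest is Yarm–Garth–Ulver–Wendle at 8 mi.
So from Yarm the first move is to Garth.

Garth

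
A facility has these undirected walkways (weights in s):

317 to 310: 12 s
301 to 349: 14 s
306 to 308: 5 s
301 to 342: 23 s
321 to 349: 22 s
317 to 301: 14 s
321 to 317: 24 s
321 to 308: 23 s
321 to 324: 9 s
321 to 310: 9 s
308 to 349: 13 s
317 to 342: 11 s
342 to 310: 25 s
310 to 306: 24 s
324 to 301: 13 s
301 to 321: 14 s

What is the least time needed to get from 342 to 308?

50 s

Settle nodes by increasing distance from 342:
342: 0
317: 11  (via 342)
301: 23  (via 342)
310: 23  (via 317)
321: 32  (via 310)
324: 36  (via 301)
349: 37  (via 301)
306: 47  (via 310)
308: 50  (via 349)
Shortest route: 342 → 301 → 349 → 308 = 50 s.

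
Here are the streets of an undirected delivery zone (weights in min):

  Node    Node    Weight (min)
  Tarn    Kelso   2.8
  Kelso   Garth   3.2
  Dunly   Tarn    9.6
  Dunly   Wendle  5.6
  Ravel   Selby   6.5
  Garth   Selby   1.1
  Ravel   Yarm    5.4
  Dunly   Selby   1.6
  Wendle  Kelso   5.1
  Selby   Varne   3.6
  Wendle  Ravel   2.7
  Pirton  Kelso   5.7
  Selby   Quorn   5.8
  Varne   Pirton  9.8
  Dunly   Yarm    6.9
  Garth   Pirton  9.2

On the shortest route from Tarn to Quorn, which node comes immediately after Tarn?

Kelso

Enumerating some paths:
Tarn–Dunly–Selby–Quorn: 9.6+1.6+5.8 = 17
Tarn–Kelso–Garth–Selby–Quorn: 2.8+3.2+1.1+5.8 = 12.9
Cheapest is Tarn–Kelso–Garth–Selby–Quorn at 12.9 min.
So from Tarn the first move is to Kelso.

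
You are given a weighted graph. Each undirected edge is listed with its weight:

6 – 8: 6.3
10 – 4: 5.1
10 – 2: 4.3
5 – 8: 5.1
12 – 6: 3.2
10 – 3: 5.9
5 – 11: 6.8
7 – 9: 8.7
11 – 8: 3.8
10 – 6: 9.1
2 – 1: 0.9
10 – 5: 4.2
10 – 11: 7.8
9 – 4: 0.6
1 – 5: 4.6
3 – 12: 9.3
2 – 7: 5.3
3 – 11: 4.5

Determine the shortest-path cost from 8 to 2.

Candidate routes:
8 - 11 - 10 - 2: 3.8+7.8+4.3 = 15.9
8 - 5 - 10 - 2: 5.1+4.2+4.3 = 13.6
8 - 5 - 1 - 2: 5.1+4.6+0.9 = 10.6
8 - 11 - 5 - 1 - 2: 3.8+6.8+4.6+0.9 = 16.1
Cheapest is 8 - 5 - 1 - 2 at 10.6.

10.6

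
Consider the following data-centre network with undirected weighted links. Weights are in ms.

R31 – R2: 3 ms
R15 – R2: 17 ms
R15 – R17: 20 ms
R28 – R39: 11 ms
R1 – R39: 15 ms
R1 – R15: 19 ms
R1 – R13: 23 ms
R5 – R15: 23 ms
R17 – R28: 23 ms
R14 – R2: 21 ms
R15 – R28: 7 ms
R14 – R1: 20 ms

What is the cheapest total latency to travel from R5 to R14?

61 ms

Running Dijkstra from R5:
R5: 0
R15: 23  (via R5)
R28: 30  (via R15)
R2: 40  (via R15)
R39: 41  (via R28)
R1: 42  (via R15)
R31: 43  (via R2)
R17: 43  (via R15)
R14: 61  (via R2)
Shortest route: R5 → R15 → R2 → R14 = 61 ms.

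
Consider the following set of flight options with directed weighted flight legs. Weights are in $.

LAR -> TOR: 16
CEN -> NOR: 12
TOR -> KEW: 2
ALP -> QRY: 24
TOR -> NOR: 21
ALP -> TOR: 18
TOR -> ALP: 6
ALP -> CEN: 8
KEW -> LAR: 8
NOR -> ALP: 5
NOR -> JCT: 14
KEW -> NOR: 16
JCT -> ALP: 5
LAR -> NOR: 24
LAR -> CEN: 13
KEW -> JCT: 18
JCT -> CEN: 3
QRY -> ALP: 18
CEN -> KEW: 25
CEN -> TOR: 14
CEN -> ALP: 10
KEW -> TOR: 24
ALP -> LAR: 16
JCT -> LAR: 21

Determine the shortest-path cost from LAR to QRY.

$46

Compare a few routes:
LAR - TOR - ALP - QRY: 16+6+24 = 46
LAR - CEN - ALP - QRY: 13+10+24 = 47
LAR - NOR - ALP - QRY: 24+5+24 = 53
LAR - CEN - NOR - ALP - QRY: 13+12+5+24 = 54
The minimum is $46 via LAR - TOR - ALP - QRY.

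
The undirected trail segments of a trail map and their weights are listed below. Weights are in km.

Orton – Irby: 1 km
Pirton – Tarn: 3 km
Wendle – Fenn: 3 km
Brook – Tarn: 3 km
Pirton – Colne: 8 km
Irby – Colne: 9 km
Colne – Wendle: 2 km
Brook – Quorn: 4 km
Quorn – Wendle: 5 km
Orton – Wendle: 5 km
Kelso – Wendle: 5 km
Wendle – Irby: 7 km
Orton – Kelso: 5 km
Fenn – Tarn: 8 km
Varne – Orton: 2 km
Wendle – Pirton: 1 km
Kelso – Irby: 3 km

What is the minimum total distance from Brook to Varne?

Running Dijkstra from Brook:
Brook: 0
Tarn: 3  (via Brook)
Quorn: 4  (via Brook)
Pirton: 6  (via Tarn)
Wendle: 7  (via Pirton)
Colne: 9  (via Wendle)
Fenn: 10  (via Wendle)
Orton: 12  (via Wendle)
Kelso: 12  (via Wendle)
Irby: 13  (via Orton)
Varne: 14  (via Orton)
Shortest route: Brook–Tarn–Pirton–Wendle–Orton–Varne = 14 km.

14 km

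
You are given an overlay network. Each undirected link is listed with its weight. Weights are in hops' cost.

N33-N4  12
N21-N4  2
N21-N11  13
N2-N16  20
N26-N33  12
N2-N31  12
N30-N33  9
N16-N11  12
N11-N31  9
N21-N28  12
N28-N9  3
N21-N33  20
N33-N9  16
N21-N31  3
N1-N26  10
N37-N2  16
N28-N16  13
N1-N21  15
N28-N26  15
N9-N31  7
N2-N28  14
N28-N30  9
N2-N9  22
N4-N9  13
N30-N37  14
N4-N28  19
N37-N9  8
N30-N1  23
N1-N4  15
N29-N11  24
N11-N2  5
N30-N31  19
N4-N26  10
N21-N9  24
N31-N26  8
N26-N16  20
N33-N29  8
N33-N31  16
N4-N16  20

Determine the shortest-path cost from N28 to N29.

Shortest distances from N28:
N28: 0
N9: 3  (via N28)
N30: 9  (via N28)
N31: 10  (via N9)
N37: 11  (via N9)
N21: 12  (via N28)
N16: 13  (via N28)
N2: 14  (via N28)
N4: 14  (via N21)
N26: 15  (via N28)
N33: 18  (via N30)
N11: 19  (via N31)
N1: 25  (via N26)
N29: 26  (via N33)
Shortest route: N28 → N30 → N33 → N29 = 26 hops' cost.

26 hops' cost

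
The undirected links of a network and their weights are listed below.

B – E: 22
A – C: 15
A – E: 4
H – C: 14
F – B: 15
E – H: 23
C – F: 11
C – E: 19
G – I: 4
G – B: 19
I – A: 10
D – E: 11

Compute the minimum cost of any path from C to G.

Settle nodes by increasing distance from C:
C: 0
F: 11  (via C)
H: 14  (via C)
A: 15  (via C)
E: 19  (via C)
I: 25  (via A)
B: 26  (via F)
G: 29  (via I)
Shortest route: C–A–I–G = 29.

29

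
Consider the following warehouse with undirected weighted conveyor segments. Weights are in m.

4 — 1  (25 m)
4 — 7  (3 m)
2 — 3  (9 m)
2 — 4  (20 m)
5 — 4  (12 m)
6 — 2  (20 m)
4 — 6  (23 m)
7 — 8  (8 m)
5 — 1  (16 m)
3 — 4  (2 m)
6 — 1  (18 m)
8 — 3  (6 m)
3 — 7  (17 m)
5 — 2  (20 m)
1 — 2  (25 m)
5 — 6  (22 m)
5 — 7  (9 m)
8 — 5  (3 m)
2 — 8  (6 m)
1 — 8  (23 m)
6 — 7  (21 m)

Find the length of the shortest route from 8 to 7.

Enumerating some paths:
8–3–4–7: 6+2+3 = 11
8–5–7: 3+9 = 12
8–7: 8 = 8
The minimum is 8 m via 8–7.

8 m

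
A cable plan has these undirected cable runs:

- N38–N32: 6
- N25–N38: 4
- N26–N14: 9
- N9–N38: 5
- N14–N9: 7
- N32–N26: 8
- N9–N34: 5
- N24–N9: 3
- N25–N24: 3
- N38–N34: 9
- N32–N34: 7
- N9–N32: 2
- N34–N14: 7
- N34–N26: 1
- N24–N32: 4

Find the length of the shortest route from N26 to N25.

12

Running Dijkstra from N26:
N26: 0
N34: 1  (via N26)
N9: 6  (via N34)
N14: 8  (via N34)
N32: 8  (via N26)
N24: 9  (via N9)
N38: 10  (via N34)
N25: 12  (via N24)
Shortest route: N26–N34–N9–N24–N25 = 12.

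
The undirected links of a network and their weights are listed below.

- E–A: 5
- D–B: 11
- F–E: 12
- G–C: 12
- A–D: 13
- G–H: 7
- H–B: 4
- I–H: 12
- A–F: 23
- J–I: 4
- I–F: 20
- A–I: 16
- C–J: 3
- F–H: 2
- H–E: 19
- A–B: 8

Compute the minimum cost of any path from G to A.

19

Settle nodes by increasing distance from G:
G: 0
H: 7  (via G)
F: 9  (via H)
B: 11  (via H)
C: 12  (via G)
J: 15  (via C)
A: 19  (via B)
Shortest route: G → H → B → A = 19.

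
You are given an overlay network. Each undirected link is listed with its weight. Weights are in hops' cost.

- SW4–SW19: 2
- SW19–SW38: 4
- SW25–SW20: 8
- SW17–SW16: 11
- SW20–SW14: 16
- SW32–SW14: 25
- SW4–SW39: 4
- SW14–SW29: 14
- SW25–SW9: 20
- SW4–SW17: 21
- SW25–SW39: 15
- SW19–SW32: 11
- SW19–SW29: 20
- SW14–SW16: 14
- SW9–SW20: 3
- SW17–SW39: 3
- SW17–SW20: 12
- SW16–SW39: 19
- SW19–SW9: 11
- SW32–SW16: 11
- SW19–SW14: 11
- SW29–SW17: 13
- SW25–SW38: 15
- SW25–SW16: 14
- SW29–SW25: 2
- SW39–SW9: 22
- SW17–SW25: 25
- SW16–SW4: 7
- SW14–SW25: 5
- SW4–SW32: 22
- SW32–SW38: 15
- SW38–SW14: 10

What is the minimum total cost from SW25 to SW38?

15 hops' cost

Candidate routes:
SW25 → SW14 → SW19 → SW38: 5+11+4 = 20
SW25 → SW39 → SW4 → SW19 → SW38: 15+4+2+4 = 25
SW25 → SW38: 15 = 15
The minimum is 15 hops' cost via SW25 → SW38.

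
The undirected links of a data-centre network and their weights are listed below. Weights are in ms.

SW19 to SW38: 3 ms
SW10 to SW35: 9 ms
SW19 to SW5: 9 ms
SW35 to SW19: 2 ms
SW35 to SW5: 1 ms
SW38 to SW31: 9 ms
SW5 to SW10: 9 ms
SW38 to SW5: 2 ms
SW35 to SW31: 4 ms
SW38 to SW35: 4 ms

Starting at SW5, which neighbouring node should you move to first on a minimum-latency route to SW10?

SW10

Enumerating some paths:
SW5 → SW35 → SW10: 1+9 = 10
SW5 → SW10: 9 = 9
The minimum is 9 ms via SW5 → SW10.
So from SW5 the first move is to SW10.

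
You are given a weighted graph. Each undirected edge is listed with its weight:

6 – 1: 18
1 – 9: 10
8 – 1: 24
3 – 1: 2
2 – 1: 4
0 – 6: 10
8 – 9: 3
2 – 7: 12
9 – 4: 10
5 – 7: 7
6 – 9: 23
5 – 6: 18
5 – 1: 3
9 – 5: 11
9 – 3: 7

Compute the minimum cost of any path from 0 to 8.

36

Running Dijkstra from 0:
0: 0
6: 10  (via 0)
1: 28  (via 6)
5: 28  (via 6)
3: 30  (via 1)
2: 32  (via 1)
9: 33  (via 6)
7: 35  (via 5)
8: 36  (via 9)
Shortest route: 0 → 6 → 9 → 8 = 36.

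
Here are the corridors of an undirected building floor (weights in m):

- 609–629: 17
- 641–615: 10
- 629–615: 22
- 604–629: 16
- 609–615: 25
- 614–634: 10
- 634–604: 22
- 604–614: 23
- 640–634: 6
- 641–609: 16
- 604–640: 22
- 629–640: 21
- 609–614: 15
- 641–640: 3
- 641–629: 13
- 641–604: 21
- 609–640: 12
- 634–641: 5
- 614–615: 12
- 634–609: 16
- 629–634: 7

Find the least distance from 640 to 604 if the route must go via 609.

45 m

Best 640 to 609: 640 → 609 costing 12
Shortest 609→604: 609 → 629 → 604 = 33
Total via 609: 12 + 33 = 45 m.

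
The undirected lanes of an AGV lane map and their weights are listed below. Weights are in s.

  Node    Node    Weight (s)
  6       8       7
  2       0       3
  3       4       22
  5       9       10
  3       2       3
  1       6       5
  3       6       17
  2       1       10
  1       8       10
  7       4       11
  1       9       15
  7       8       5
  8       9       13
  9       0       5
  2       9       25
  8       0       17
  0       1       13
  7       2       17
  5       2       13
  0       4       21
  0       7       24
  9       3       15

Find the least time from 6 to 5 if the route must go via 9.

Best 6 to 9: 6 → 1 → 9 costing 20
Shortest 9→5: 9 → 5 = 10
Total via 9: 20 + 10 = 30 s.

30 s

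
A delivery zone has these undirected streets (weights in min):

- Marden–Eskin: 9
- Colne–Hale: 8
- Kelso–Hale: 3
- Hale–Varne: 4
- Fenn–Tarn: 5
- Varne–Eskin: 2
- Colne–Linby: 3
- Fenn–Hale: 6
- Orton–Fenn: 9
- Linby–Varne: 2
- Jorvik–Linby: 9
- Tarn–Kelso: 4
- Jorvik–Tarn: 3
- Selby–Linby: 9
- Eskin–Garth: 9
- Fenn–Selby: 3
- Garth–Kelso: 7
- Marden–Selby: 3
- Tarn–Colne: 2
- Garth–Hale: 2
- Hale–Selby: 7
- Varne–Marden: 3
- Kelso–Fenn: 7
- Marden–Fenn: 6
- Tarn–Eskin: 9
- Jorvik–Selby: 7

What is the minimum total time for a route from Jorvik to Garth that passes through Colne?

15 min

Best Jorvik to Colne: Jorvik–Tarn–Colne costing 5
Shortest Colne→Garth: Colne–Hale–Garth = 10
Total via Colne: 5 + 10 = 15 min.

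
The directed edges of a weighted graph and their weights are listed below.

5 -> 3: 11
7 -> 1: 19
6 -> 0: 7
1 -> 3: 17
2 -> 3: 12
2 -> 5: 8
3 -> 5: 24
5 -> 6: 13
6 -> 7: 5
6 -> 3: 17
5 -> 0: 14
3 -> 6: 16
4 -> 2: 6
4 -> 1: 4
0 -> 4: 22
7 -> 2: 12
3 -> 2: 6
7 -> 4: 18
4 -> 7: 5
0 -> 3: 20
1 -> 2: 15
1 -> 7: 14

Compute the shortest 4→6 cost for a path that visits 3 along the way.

34

Best 4 to 3: 4–2–3 costing 18
Best 3 to 6: 3–6 costing 16
Total via 3: 18 + 16 = 34.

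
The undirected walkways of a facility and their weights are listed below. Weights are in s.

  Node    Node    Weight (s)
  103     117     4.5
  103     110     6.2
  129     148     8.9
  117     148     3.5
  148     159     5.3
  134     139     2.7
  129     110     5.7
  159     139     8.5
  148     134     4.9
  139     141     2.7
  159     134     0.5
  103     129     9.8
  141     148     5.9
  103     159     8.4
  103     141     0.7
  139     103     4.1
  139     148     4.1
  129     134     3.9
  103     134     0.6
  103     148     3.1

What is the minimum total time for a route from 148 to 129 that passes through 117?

12.5 s

Shortest 148→117: 148 → 117 = 3.5
Best 117 to 129: 117 → 103 → 134 → 129 costing 9
Total via 117: 3.5 + 9 = 12.5 s.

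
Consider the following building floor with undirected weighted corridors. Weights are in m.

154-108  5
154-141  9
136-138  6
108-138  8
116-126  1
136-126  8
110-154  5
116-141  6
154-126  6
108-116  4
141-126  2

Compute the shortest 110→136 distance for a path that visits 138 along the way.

24 m

Best 110 to 138: 110–154–108–138 costing 18
Best 138 to 136: 138–136 costing 6
Total via 138: 18 + 6 = 24 m.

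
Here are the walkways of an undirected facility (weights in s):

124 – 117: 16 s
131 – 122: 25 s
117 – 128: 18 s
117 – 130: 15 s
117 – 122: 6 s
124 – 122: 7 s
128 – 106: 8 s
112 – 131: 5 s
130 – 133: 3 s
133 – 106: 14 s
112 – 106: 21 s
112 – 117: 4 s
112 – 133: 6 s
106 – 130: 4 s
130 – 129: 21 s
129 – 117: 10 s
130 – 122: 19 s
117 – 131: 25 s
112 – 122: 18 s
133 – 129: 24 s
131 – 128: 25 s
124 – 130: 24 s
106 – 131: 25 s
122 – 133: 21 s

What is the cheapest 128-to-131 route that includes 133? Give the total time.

26 s

Best 128 to 133: 128 → 106 → 130 → 133 costing 15
Best 133 to 131: 133 → 112 → 131 costing 11
Total via 133: 15 + 11 = 26 s.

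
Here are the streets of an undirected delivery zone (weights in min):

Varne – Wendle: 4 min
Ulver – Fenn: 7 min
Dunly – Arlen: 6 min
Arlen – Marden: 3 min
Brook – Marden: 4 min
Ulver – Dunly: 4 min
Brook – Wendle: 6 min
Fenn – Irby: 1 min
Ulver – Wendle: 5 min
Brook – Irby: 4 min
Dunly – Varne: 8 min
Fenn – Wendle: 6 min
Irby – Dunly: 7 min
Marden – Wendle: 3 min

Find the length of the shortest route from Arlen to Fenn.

12 min

Enumerating some paths:
Arlen → Dunly → Irby → Fenn: 6+7+1 = 14
Arlen → Marden → Wendle → Fenn: 3+3+6 = 12
The minimum is 12 min via Arlen → Marden → Wendle → Fenn.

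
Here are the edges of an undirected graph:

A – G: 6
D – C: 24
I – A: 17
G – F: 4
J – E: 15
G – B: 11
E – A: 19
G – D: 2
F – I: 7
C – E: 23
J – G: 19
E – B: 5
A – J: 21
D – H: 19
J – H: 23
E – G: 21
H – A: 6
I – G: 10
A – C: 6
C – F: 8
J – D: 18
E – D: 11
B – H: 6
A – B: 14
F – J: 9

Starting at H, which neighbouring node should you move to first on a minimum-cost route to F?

A

Candidate routes:
H - A - C - F: 6+6+8 = 20
H - A - G - F: 6+6+4 = 16
The minimum is 16 via H - A - G - F.
So from H the first move is to A.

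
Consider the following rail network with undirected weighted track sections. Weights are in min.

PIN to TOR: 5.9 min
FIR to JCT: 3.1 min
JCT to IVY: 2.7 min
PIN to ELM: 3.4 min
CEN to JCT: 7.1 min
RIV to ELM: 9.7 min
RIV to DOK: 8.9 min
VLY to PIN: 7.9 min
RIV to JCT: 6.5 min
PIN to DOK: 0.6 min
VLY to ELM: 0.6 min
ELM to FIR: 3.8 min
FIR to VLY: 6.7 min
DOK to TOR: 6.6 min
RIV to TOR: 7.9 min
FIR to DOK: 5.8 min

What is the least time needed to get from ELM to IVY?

Candidate routes:
ELM → VLY → FIR → JCT → IVY: 0.6+6.7+3.1+2.7 = 13.1
ELM → FIR → JCT → IVY: 3.8+3.1+2.7 = 9.6
The minimum is 9.6 min via ELM → FIR → JCT → IVY.

9.6 min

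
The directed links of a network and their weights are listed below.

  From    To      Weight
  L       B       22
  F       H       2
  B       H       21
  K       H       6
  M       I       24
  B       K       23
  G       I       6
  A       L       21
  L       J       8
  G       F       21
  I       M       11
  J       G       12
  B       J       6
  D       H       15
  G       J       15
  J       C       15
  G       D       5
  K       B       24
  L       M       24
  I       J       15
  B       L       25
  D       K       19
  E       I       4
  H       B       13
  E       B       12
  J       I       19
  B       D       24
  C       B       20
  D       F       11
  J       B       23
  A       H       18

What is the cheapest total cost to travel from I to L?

63

Candidate routes:
I → J → B → L: 15+23+25 = 63
I → J → G → D → F → H → B → L: 15+12+5+11+2+13+25 = 83
I → J → C → B → L: 15+15+20+25 = 75
Cheapest is I → J → B → L at 63.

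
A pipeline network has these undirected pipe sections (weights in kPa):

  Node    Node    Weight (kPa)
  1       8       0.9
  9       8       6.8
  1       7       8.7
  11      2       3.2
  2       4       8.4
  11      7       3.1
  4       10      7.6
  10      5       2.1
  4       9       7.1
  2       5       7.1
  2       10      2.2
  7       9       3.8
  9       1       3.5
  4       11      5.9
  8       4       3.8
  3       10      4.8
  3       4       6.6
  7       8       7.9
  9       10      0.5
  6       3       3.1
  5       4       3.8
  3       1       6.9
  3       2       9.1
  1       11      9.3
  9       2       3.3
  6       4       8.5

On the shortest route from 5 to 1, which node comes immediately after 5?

Candidate routes:
5 - 10 - 2 - 9 - 1: 2.1+2.2+3.3+3.5 = 11.1
5 - 4 - 8 - 1: 3.8+3.8+0.9 = 8.5
5 - 10 - 9 - 8 - 1: 2.1+0.5+6.8+0.9 = 10.3
5 - 10 - 9 - 1: 2.1+0.5+3.5 = 6.1
Cheapest is 5 - 10 - 9 - 1 at 6.1 kPa.
So from 5 the first move is to 10.

10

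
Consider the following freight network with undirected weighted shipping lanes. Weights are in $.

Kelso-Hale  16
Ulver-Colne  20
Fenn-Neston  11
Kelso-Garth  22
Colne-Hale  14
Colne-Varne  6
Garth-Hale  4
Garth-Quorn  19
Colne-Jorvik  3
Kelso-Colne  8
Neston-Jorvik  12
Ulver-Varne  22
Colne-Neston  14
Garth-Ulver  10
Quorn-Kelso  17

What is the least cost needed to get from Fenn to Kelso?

$33

Enumerating some paths:
Fenn - Neston - Colne - Hale - Kelso: 11+14+14+16 = 55
Fenn - Neston - Jorvik - Colne - Hale - Kelso: 11+12+3+14+16 = 56
Fenn - Neston - Colne - Kelso: 11+14+8 = 33
Fenn - Neston - Jorvik - Colne - Kelso: 11+12+3+8 = 34
Cheapest is Fenn - Neston - Colne - Kelso at $33.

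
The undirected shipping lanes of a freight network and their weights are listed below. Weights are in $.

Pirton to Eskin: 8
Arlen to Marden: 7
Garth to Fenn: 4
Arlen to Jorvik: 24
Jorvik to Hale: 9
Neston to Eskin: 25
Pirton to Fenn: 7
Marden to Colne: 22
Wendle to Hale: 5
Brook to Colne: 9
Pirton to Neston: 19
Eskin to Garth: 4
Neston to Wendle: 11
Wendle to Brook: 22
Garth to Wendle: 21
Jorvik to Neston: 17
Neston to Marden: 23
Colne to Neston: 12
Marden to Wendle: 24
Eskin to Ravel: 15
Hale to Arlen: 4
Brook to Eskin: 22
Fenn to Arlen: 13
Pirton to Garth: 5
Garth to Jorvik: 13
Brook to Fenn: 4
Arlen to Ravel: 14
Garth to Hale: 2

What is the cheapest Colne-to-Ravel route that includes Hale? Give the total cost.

$37

Best Colne to Hale: Colne–Brook–Fenn–Garth–Hale costing 19
Best Hale to Ravel: Hale–Arlen–Ravel costing 18
Total via Hale: 19 + 18 = $37.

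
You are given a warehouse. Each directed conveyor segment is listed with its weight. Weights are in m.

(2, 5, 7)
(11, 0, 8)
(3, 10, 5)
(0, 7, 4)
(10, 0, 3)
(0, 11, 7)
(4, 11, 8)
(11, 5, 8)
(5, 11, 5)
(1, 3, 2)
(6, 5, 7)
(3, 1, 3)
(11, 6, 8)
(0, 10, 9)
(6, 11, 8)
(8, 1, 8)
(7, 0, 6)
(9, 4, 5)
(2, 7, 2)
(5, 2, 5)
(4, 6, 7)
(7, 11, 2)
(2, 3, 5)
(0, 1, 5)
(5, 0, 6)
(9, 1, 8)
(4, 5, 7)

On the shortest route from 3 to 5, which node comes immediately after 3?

10

Candidate routes:
3–10–0–7–11–5: 5+3+4+2+8 = 22
3–10–0–7–11–6–5: 5+3+4+2+8+7 = 29
3–10–0–11–5: 5+3+7+8 = 23
The minimum is 22 m via 3–10–0–7–11–5.
So from 3 the first move is to 10.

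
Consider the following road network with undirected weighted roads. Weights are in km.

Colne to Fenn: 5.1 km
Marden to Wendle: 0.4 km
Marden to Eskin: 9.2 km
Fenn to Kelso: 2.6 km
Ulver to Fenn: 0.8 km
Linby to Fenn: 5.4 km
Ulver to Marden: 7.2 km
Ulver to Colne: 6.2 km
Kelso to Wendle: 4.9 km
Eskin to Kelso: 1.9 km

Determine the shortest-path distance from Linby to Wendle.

12.9 km

Settle nodes by increasing distance from Linby:
Linby: 0
Fenn: 5.4  (via Linby)
Ulver: 6.2  (via Fenn)
Kelso: 8  (via Fenn)
Eskin: 9.9  (via Kelso)
Colne: 10.5  (via Fenn)
Wendle: 12.9  (via Kelso)
Shortest route: Linby–Fenn–Kelso–Wendle = 12.9 km.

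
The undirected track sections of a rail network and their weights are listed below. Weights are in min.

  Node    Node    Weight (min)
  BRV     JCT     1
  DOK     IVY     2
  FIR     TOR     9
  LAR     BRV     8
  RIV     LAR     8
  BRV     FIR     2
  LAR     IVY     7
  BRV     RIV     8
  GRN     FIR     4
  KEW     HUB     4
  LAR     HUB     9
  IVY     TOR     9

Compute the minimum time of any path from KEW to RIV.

21 min

Shortest distances from KEW:
KEW: 0
HUB: 4  (via KEW)
LAR: 13  (via HUB)
IVY: 20  (via LAR)
RIV: 21  (via LAR)
Shortest route: KEW–HUB–LAR–RIV = 21 min.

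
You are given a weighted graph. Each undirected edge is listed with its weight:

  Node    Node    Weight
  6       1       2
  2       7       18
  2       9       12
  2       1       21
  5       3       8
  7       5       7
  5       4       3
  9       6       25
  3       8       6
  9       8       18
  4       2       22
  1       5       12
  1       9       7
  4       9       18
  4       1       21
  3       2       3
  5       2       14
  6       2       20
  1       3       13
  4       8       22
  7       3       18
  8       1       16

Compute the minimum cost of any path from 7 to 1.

Running Dijkstra from 7:
7: 0
5: 7  (via 7)
4: 10  (via 5)
3: 15  (via 5)
2: 18  (via 7)
1: 19  (via 5)
Shortest route: 7–5–1 = 19.

19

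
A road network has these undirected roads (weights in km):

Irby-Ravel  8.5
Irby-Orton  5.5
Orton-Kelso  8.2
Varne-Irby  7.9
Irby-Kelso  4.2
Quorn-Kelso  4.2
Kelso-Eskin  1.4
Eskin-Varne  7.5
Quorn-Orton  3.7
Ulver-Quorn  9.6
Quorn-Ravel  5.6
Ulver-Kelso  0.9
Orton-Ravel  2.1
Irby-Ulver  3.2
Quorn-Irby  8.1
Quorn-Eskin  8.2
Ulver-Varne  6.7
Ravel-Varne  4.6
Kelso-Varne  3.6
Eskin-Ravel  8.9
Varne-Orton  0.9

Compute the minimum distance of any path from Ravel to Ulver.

Running Dijkstra from Ravel:
Ravel: 0
Orton: 2.1  (via Ravel)
Varne: 3  (via Orton)
Quorn: 5.6  (via Ravel)
Kelso: 6.6  (via Varne)
Ulver: 7.5  (via Kelso)
Shortest route: Ravel → Orton → Varne → Kelso → Ulver = 7.5 km.

7.5 km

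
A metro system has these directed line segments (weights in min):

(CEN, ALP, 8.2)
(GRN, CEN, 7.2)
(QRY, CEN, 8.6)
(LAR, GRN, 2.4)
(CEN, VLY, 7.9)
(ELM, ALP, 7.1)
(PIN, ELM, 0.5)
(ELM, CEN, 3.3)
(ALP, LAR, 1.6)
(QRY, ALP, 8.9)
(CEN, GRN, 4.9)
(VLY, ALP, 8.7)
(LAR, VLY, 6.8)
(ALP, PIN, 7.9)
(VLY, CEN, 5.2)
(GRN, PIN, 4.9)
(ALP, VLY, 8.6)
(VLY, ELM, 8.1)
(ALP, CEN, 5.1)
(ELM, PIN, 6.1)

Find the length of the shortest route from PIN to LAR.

9.2 min

Shortest distances from PIN:
PIN: 0
ELM: 0.5  (via PIN)
CEN: 3.8  (via ELM)
ALP: 7.6  (via ELM)
GRN: 8.7  (via CEN)
LAR: 9.2  (via ALP)
Shortest route: PIN–ELM–ALP–LAR = 9.2 min.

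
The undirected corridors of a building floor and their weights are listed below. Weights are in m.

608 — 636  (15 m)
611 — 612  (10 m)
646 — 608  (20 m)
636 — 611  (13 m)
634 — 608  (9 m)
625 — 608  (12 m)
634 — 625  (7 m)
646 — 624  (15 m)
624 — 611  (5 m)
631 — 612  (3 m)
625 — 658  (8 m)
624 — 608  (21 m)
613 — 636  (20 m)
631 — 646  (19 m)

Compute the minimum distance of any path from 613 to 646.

Compare a few routes:
613 - 636 - 608 - 646: 20+15+20 = 55
613 - 636 - 611 - 624 - 646: 20+13+5+15 = 53
The minimum is 53 m via 613 - 636 - 611 - 624 - 646.

53 m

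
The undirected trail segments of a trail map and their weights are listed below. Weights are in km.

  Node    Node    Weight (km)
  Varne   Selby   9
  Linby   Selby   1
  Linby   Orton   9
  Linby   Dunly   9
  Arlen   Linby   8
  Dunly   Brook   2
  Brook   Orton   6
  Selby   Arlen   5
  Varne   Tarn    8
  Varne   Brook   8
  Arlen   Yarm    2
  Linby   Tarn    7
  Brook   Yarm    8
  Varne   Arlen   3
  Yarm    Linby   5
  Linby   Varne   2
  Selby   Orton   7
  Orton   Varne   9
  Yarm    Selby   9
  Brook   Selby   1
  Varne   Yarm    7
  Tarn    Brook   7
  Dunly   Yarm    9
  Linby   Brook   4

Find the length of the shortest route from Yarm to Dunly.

9 km

Shortest distances from Yarm:
Yarm: 0
Arlen: 2  (via Yarm)
Linby: 5  (via Yarm)
Varne: 5  (via Arlen)
Selby: 6  (via Linby)
Brook: 7  (via Selby)
Dunly: 9  (via Yarm)
Shortest route: Yarm–Dunly = 9 km.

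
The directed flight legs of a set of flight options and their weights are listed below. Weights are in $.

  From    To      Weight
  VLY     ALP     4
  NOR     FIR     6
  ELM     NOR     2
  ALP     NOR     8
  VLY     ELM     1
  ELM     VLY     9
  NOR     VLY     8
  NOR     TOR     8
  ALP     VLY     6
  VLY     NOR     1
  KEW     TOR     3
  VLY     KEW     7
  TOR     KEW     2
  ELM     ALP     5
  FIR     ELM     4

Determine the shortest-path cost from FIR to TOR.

Compare a few routes:
FIR → ELM → VLY → NOR → TOR: 4+9+1+8 = 22
FIR → ELM → NOR → TOR: 4+2+8 = 14
The minimum is $14 via FIR → ELM → NOR → TOR.

$14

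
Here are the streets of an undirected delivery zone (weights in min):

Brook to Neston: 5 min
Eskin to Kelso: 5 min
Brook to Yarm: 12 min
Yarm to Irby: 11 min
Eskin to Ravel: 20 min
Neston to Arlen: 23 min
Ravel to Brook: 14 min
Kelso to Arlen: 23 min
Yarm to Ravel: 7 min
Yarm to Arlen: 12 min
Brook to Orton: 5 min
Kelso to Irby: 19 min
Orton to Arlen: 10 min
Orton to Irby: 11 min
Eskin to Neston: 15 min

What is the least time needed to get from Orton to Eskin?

Compare a few routes:
Orton–Brook–Neston–Eskin: 5+5+15 = 25
Orton–Arlen–Kelso–Eskin: 10+23+5 = 38
Orton–Irby–Kelso–Eskin: 11+19+5 = 35
Cheapest is Orton–Brook–Neston–Eskin at 25 min.

25 min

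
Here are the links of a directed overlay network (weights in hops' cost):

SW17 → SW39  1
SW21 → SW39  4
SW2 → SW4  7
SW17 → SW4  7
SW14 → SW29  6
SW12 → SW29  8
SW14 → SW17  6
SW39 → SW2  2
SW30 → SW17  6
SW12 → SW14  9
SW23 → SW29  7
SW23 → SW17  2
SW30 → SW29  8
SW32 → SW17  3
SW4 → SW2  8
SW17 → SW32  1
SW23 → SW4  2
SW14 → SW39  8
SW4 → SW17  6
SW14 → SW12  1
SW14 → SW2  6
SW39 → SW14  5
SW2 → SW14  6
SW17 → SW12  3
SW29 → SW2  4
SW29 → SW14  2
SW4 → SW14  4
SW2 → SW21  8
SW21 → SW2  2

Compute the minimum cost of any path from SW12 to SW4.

19 hops' cost

Compare a few routes:
SW12 - SW29 - SW2 - SW4: 8+4+7 = 19
SW12 - SW14 - SW17 - SW4: 9+6+7 = 22
The minimum is 19 hops' cost via SW12 - SW29 - SW2 - SW4.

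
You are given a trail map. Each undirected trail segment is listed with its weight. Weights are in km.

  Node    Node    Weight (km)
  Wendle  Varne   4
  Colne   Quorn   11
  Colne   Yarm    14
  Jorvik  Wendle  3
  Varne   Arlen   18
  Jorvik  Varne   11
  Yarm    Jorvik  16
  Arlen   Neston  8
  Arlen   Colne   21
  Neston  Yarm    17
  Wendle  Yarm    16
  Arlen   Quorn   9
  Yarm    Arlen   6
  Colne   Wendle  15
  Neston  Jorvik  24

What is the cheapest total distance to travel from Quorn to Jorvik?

Enumerating some paths:
Quorn → Colne → Wendle → Jorvik: 11+15+3 = 29
Quorn → Arlen → Yarm → Wendle → Jorvik: 9+6+16+3 = 34
Quorn → Arlen → Varne → Wendle → Jorvik: 9+18+4+3 = 34
Quorn → Arlen → Yarm → Jorvik: 9+6+16 = 31
The minimum is 29 km via Quorn → Colne → Wendle → Jorvik.

29 km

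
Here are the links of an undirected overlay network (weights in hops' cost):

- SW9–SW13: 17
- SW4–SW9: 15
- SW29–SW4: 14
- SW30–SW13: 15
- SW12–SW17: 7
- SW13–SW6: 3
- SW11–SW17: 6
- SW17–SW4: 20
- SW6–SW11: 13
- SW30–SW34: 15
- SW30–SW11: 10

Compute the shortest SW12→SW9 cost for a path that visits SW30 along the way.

55 hops' cost

Best SW12 to SW30: SW12 → SW17 → SW11 → SW30 costing 23
Best SW30 to SW9: SW30 → SW13 → SW9 costing 32
Total via SW30: 23 + 32 = 55 hops' cost.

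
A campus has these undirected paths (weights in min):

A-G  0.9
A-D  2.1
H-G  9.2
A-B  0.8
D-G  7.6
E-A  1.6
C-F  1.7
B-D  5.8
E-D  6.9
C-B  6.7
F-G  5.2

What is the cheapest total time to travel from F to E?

Settle nodes by increasing distance from F:
F: 0
C: 1.7  (via F)
G: 5.2  (via F)
A: 6.1  (via G)
B: 6.9  (via A)
E: 7.7  (via A)
Shortest route: F → G → A → E = 7.7 min.

7.7 min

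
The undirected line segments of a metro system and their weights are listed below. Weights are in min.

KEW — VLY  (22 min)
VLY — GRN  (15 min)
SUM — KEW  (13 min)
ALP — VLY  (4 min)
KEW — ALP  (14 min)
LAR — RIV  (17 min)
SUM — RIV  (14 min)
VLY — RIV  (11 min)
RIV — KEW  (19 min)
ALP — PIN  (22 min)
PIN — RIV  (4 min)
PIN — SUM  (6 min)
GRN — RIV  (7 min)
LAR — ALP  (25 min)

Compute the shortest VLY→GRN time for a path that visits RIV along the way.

Best VLY to RIV: VLY–RIV costing 11
Shortest RIV→GRN: RIV–GRN = 7
Total via RIV: 11 + 7 = 18 min.

18 min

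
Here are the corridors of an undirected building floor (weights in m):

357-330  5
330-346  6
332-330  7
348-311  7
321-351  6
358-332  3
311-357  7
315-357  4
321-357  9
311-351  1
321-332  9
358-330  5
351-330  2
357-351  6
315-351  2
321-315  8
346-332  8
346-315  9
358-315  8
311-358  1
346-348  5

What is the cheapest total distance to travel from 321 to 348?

14 m

Running Dijkstra from 321:
321: 0
351: 6  (via 321)
311: 7  (via 351)
330: 8  (via 351)
358: 8  (via 311)
315: 8  (via 321)
332: 9  (via 321)
357: 9  (via 321)
346: 14  (via 330)
348: 14  (via 311)
Shortest route: 321–351–311–348 = 14 m.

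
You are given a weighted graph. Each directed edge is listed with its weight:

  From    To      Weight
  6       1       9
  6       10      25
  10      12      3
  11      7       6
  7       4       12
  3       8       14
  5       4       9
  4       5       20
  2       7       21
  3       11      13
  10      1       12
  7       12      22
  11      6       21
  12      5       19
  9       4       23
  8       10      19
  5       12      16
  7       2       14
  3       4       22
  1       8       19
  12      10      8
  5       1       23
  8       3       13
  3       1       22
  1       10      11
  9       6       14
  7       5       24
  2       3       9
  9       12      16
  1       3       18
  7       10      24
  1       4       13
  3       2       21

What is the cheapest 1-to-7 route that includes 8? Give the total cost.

Shortest 1→8: 1–8 = 19
Best 8 to 7: 8–3–11–7 costing 32
Total via 8: 19 + 32 = 51.

51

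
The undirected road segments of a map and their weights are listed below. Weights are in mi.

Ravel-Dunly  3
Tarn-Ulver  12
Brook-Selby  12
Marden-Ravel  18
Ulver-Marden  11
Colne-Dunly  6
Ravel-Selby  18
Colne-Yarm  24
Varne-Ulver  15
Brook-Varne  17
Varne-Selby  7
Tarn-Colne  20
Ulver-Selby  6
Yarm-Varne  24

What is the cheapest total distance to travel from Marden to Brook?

Running Dijkstra from Marden:
Marden: 0
Ulver: 11  (via Marden)
Selby: 17  (via Ulver)
Ravel: 18  (via Marden)
Dunly: 21  (via Ravel)
Tarn: 23  (via Ulver)
Varne: 24  (via Selby)
Colne: 27  (via Dunly)
Brook: 29  (via Selby)
Shortest route: Marden–Ulver–Selby–Brook = 29 mi.

29 mi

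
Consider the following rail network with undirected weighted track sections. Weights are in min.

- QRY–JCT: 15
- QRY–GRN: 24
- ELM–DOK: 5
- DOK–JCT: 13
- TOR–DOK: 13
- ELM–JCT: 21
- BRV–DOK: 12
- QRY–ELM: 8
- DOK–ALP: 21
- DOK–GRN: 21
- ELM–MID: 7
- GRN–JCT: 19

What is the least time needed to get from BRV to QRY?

Running Dijkstra from BRV:
BRV: 0
DOK: 12  (via BRV)
ELM: 17  (via DOK)
MID: 24  (via ELM)
QRY: 25  (via ELM)
Shortest route: BRV → DOK → ELM → QRY = 25 min.

25 min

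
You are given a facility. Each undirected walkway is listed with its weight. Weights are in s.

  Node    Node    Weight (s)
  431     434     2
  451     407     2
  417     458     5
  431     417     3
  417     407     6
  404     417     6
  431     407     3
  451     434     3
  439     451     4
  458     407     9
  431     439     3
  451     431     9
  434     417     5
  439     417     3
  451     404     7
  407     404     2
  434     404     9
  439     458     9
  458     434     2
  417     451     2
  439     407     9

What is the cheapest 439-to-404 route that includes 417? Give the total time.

9 s

Shortest 439→417: 439–417 = 3
Best 417 to 404: 417–404 costing 6
Total via 417: 3 + 6 = 9 s.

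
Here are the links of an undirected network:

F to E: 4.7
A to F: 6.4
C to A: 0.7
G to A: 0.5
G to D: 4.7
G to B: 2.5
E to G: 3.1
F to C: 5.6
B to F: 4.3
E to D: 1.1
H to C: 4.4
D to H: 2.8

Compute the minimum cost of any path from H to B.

8.1

Candidate routes:
H → C → A → G → B: 4.4+0.7+0.5+2.5 = 8.1
H → D → E → G → B: 2.8+1.1+3.1+2.5 = 9.5
Cheapest is H → C → A → G → B at 8.1.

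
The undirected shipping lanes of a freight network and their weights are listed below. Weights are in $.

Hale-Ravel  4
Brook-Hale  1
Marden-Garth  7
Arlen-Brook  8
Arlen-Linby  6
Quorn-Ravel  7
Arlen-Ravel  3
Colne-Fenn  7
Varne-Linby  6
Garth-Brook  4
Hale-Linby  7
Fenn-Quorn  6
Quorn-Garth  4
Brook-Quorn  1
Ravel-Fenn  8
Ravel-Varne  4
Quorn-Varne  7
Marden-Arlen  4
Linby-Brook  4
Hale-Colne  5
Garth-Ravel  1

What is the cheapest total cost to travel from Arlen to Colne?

Compare a few routes:
Arlen → Brook → Hale → Colne: 8+1+5 = 14
Arlen → Ravel → Hale → Colne: 3+4+5 = 12
The minimum is $12 via Arlen → Ravel → Hale → Colne.

$12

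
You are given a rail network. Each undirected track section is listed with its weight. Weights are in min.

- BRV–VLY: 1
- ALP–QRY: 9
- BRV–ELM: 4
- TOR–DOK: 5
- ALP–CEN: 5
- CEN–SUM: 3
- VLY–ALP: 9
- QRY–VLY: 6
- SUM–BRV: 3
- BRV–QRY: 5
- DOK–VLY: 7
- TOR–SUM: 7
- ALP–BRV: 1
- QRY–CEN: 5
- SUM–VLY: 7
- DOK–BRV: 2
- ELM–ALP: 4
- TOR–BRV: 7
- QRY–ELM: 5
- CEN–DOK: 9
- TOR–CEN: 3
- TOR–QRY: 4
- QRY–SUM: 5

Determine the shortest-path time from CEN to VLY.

Compare a few routes:
CEN–SUM–BRV–VLY: 3+3+1 = 7
CEN–SUM–VLY: 3+7 = 10
Cheapest is CEN–SUM–BRV–VLY at 7 min.

7 min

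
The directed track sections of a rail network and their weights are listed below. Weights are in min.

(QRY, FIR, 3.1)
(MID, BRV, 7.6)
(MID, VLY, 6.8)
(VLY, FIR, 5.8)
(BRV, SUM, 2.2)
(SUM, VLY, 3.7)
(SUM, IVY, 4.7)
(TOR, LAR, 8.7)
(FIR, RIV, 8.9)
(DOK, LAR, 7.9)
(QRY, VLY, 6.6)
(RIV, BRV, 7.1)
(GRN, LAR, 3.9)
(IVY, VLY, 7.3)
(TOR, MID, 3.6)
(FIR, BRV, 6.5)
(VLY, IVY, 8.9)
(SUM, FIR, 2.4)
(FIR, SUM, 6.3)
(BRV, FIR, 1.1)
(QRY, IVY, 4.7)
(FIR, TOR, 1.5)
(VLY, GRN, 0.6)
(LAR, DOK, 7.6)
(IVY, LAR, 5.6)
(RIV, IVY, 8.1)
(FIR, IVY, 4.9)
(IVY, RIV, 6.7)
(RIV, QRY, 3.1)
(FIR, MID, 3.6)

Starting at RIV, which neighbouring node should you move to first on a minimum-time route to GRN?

QRY

Compare a few routes:
RIV - BRV - SUM - VLY - GRN: 7.1+2.2+3.7+0.6 = 13.6
RIV - QRY - VLY - GRN: 3.1+6.6+0.6 = 10.3
The minimum is 10.3 min via RIV - QRY - VLY - GRN.
So from RIV the first move is to QRY.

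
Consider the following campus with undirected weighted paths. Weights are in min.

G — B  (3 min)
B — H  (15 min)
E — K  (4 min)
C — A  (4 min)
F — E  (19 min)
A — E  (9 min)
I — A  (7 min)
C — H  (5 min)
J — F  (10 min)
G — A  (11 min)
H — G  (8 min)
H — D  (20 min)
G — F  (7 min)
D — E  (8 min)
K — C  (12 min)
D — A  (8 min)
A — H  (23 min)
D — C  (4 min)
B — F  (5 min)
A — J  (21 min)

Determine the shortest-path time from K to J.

Enumerating some paths:
K → E → A → J: 4+9+21 = 34
K → E → F → J: 4+19+10 = 33
Cheapest is K → E → F → J at 33 min.

33 min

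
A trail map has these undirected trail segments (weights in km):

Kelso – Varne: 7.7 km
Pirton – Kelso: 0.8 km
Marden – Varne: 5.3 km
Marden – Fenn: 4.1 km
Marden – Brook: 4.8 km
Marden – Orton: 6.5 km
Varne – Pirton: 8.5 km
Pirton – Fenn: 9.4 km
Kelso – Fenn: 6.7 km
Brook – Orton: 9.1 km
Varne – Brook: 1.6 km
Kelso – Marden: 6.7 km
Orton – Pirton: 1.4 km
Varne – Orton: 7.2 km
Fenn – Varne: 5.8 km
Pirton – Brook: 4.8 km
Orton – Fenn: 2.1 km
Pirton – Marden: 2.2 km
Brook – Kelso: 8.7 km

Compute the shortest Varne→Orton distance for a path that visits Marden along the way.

Shortest Varne→Marden: Varne–Marden = 5.3
Best Marden to Orton: Marden–Pirton–Orton costing 3.6
Total via Marden: 5.3 + 3.6 = 8.9 km.

8.9 km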